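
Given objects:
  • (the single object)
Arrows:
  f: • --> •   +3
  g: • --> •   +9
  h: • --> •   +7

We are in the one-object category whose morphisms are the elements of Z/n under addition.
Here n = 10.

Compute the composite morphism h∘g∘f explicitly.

  0 +3≡3 +9≡2 +7≡9  (mod 10)
⟦path⟧: +9

Answer: +9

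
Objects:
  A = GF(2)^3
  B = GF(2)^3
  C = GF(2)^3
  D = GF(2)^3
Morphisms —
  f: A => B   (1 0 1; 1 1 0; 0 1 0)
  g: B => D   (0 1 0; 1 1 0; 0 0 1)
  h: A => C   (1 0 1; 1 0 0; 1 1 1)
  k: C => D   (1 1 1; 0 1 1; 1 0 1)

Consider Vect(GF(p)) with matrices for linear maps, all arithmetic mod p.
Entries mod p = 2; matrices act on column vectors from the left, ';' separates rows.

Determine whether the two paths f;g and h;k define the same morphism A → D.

Along f;g (path 1):
  e0=(1,0,0) f=>(1,1,0) g=>(1,0,0)
  e1=(0,1,0) f=>(0,1,1) g=>(1,1,1)
  e2=(0,0,1) f=>(1,0,0) g=>(0,1,0)
  result₁ = (1 1 0; 0 1 1; 0 1 0)
Along h;k (path 2):
  e0=(1,0,0) h=>(1,1,1) k=>(1,0,0)
  e1=(0,1,0) h=>(0,0,1) k=>(1,1,1)
  e2=(0,0,1) h=>(1,0,1) k=>(0,1,0)
  result₂ = (1 1 0; 0 1 1; 0 1 0)
Equal? YES — commutes

Answer: COMMUTES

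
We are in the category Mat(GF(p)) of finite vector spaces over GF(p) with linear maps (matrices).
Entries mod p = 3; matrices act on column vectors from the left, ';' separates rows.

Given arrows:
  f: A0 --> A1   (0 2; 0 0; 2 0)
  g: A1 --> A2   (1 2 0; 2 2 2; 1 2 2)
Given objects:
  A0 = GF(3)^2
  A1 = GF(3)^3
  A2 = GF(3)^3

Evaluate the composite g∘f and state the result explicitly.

Answer: (0 2; 1 1; 1 2)

Derivation:
  e0=⟨1,0⟩ f-->⟨0,0,2⟩ g-->⟨0,1,1⟩
  e1=⟨0,1⟩ f-->⟨2,0,0⟩ g-->⟨2,1,2⟩
⟦path⟧: (0 2; 1 1; 1 2)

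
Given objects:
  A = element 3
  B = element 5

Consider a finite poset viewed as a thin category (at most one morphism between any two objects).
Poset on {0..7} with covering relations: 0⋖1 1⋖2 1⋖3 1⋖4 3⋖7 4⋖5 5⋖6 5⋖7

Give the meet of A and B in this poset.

Answer: A∧B = 1

Trace:
Common predecessors of 3,5: {0,1}
  0 <= 1
  1 <= 1
glb = 1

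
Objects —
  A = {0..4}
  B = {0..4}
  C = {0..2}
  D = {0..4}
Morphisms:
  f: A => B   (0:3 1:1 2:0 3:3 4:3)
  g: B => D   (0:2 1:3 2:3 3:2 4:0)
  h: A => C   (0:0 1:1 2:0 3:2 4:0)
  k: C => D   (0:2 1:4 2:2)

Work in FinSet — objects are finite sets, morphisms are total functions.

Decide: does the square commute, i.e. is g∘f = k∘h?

Answer: DOES NOT COMMUTE

Derivation:
Along f;g (path 1):
  0 f=>3 g=>2
  1 f=>1 g=>3
  2 f=>0 g=>2
  3 f=>3 g=>2
  4 f=>3 g=>2
  composite₁ = (0:2 1:3 2:2 3:2 4:2)
Along h;k (path 2):
  0 h=>0 k=>2
  1 h=>1 k=>4
  2 h=>0 k=>2
  3 h=>2 k=>2
  4 h=>0 k=>2
  composite₂ = (0:2 1:4 2:2 3:2 4:2)
Equal? differ; not commutative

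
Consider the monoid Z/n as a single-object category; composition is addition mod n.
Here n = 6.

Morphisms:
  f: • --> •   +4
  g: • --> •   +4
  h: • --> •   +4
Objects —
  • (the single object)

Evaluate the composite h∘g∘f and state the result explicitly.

Answer: +0

Derivation:
  0 +4≡4 +4≡2 +4≡0  (mod 6)
composite: +0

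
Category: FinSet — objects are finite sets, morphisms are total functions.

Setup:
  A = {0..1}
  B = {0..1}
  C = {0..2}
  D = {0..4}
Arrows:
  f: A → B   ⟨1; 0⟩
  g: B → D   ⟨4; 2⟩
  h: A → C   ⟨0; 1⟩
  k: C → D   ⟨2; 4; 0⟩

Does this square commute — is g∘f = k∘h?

Answer: COMMUTES

Work:
Path 1 = f;g:
  0 f→1 g→2
  1 f→0 g→4
  composite₁ = ⟨2; 4⟩
Path 2 = h;k:
  0 h→0 k→2
  1 h→1 k→4
  composite₂ = ⟨2; 4⟩
Equal? YES — commutes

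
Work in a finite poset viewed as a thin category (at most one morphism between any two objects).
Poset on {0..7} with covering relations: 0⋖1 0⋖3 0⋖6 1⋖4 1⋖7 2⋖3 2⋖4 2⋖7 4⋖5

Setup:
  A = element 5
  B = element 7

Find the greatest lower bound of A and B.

Common predecessors of 5,7: {0,1,2}
  maximal lower bounds 1 and 2 are incomparable: neither 1⊑2 nor 2⊑1
→ no greatest lower bound exists

Answer: NO MEET EXISTS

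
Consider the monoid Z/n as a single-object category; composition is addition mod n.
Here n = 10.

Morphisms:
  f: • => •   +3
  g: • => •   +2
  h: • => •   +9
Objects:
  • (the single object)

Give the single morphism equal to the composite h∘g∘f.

Answer: +4

Derivation:
  0 +3≡3 +2≡5 +9≡4  (mod 10)
⟦path⟧: +4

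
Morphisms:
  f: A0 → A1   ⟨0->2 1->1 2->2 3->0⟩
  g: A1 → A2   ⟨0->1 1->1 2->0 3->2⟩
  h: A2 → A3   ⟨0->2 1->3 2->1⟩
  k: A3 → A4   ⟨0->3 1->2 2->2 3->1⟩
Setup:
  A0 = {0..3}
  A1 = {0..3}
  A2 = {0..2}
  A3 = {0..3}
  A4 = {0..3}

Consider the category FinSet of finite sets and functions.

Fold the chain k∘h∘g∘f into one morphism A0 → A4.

  0 f→2 g→0 h→2 k→2
  1 f→1 g→1 h→3 k→1
  2 f→2 g→0 h→2 k→2
  3 f→0 g→1 h→3 k→1
composite: ⟨0->2 1->1 2->2 3->1⟩

Answer: ⟨0->2 1->1 2->2 3->1⟩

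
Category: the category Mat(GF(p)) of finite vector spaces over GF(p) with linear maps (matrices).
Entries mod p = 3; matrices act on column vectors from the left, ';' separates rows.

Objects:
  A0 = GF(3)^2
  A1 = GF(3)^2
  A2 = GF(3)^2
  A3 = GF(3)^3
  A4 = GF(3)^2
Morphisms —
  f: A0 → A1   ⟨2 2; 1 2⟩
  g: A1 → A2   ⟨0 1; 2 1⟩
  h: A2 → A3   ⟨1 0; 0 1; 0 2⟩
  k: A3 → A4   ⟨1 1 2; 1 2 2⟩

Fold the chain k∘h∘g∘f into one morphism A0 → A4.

  e0=(1,0) f→(2,1) g→(1,2) h→(1,2,1) k→(2,1)
  e1=(0,1) f→(2,2) g→(2,0) h→(2,0,0) k→(2,2)
result: ⟨2 2; 1 2⟩

Answer: ⟨2 2; 1 2⟩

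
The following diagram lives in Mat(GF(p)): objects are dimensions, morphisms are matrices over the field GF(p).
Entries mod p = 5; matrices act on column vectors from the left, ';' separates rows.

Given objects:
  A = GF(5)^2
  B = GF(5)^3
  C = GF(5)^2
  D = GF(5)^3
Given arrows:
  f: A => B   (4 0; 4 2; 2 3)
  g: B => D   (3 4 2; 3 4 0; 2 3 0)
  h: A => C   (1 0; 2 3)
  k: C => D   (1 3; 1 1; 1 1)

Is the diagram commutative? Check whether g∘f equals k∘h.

Path 1 = f;g:
  e0=[1,0] f=>[4,4,2] g=>[2,3,0]
  e1=[0,1] f=>[0,2,3] g=>[4,3,1]
  ⟦path⟧₁ = (2 4; 3 3; 0 1)
Path 2 = h;k:
  e0=[1,0] h=>[1,2] k=>[2,3,3]
  e1=[0,1] h=>[0,3] k=>[4,3,3]
  ⟦path⟧₂ = (2 4; 3 3; 3 3)
Equal? distinct morphisms ✗

Answer: DOES NOT COMMUTE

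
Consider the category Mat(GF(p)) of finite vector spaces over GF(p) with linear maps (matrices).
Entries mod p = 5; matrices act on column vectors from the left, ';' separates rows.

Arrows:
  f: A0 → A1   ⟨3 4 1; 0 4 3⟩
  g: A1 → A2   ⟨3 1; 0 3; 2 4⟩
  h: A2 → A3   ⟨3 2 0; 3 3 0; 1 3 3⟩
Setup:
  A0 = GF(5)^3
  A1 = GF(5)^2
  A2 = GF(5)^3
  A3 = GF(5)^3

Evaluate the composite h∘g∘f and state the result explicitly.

Answer: ⟨2 2 1; 2 4 0; 2 4 0⟩

Trace:
  e0=[1,0,0] f→[3,0] g→[4,0,1] h→[2,2,2]
  e1=[0,1,0] f→[4,4] g→[1,2,4] h→[2,4,4]
  e2=[0,0,1] f→[1,3] g→[1,4,4] h→[1,0,0]
composite: ⟨2 2 1; 2 4 0; 2 4 0⟩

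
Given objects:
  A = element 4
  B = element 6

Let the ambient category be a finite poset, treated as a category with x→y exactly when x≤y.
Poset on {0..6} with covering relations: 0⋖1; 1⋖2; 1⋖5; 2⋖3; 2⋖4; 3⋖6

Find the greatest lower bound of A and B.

Common predecessors of 4,6: {0,1,2}
  0 ⊑ 2
  1 ⊑ 2
  2 ⊑ 2
glb = 2

Answer: A∧B = 2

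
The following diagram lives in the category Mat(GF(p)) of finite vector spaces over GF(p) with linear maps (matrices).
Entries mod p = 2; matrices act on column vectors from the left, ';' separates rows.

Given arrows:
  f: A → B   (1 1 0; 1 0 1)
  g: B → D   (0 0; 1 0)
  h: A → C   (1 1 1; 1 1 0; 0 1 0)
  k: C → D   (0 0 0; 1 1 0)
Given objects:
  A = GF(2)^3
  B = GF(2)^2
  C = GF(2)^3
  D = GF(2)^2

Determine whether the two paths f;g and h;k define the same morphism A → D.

Answer: DOES NOT COMMUTE

Work:
Along f;g (path 1):
  e0=⟨1,0,0⟩ f→⟨1,1⟩ g→⟨0,1⟩
  e1=⟨0,1,0⟩ f→⟨1,0⟩ g→⟨0,1⟩
  e2=⟨0,0,1⟩ f→⟨0,1⟩ g→⟨0,0⟩
  composite₁ = (0 0 0; 1 1 0)
Along h;k (path 2):
  e0=⟨1,0,0⟩ h→⟨1,1,0⟩ k→⟨0,0⟩
  e1=⟨0,1,0⟩ h→⟨1,1,1⟩ k→⟨0,0⟩
  e2=⟨0,0,1⟩ h→⟨1,0,0⟩ k→⟨0,1⟩
  composite₂ = (0 0 0; 0 0 1)
Equal? distinct morphisms ✗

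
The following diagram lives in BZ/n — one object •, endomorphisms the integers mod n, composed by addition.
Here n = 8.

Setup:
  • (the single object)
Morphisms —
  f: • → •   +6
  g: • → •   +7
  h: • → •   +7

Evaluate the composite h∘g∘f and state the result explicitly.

Answer: +4

Trace:
  0 +6≡6 +7≡5 +7≡4  (mod 8)
composite: +4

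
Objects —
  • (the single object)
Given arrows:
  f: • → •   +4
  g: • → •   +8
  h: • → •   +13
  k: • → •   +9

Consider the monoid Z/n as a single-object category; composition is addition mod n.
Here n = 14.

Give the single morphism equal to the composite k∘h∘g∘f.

Answer: +6

Trace:
  0 +4≡4 +8≡12 +13≡11 +9≡6  (mod 14)
composite: +6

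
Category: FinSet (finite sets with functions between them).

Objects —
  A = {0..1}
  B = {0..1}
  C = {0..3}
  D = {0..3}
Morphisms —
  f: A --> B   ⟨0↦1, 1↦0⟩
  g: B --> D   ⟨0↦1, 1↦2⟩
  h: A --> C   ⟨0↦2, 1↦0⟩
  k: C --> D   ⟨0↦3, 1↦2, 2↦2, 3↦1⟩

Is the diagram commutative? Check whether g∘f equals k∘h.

Answer: DOES NOT COMMUTE

Derivation:
Path 1 = f;g:
  0 f-->1 g-->2
  1 f-->0 g-->1
  composite₁ = ⟨0↦2, 1↦1⟩
Path 2 = h;k:
  0 h-->2 k-->2
  1 h-->0 k-->3
  composite₂ = ⟨0↦2, 1↦3⟩
Equal? distinct morphisms ✗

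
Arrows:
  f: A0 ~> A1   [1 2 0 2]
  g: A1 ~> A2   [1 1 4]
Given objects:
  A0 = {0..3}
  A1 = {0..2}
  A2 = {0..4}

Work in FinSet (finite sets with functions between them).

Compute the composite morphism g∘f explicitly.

  0 f~>1 g~>1
  1 f~>2 g~>4
  2 f~>0 g~>1
  3 f~>2 g~>4
⟦path⟧: [1 4 1 4]

Answer: [1 4 1 4]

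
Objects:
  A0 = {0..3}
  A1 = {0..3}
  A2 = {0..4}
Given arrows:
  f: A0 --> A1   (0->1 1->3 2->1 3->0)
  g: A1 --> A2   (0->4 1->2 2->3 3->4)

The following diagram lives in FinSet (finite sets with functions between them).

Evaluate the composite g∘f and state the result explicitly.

Answer: (0->2 1->4 2->2 3->4)

Trace:
  0 f-->1 g-->2
  1 f-->3 g-->4
  2 f-->1 g-->2
  3 f-->0 g-->4
⟦path⟧: (0->2 1->4 2->2 3->4)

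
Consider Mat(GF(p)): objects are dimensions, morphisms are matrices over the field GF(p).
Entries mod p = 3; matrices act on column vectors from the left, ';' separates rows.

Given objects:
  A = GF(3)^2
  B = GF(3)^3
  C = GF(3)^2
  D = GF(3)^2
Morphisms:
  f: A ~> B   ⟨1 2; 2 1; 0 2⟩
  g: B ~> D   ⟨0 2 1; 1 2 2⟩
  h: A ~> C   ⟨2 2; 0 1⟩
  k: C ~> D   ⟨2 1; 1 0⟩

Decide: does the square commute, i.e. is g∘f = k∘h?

Answer: DOES NOT COMMUTE

Derivation:
Path 1 = f;g:
  e0=[1,0] f~>[1,2,0] g~>[1,2]
  e1=[0,1] f~>[2,1,2] g~>[1,2]
  result₁ = ⟨1 1; 2 2⟩
Path 2 = h;k:
  e0=[1,0] h~>[2,0] k~>[1,2]
  e1=[0,1] h~>[2,1] k~>[2,2]
  result₂ = ⟨1 2; 2 2⟩
Equal? NO — does not commute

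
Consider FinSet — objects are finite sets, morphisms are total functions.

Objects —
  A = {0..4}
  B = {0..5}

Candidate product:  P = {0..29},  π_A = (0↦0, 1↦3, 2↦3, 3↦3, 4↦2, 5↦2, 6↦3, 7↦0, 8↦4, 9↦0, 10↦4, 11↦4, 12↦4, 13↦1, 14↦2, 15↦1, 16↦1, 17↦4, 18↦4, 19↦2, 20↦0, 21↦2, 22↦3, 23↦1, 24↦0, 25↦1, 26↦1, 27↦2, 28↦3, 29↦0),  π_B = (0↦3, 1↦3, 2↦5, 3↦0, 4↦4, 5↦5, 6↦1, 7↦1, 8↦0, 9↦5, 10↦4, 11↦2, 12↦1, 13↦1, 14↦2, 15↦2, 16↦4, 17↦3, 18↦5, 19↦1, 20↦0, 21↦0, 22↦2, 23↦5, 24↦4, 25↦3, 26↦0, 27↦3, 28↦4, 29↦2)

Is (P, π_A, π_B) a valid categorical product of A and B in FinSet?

Answer: VALID PRODUCT

Work:
|A|·|B| = 5·6 = 30;  |P| = 30
Check the pairing map k ↦ (π_A(k), π_B(k)):
  0 ↦ (0,3)
  1 ↦ (3,3)
  2 ↦ (3,5)
  3 ↦ (3,0)
  4 ↦ (2,4)
  5 ↦ (2,5)
  6 ↦ (3,1)
  7 ↦ (0,1)
  8 ↦ (4,0)
  9 ↦ (0,5)
  10 ↦ (4,4)
  11 ↦ (4,2)
  12 ↦ (4,1)
  13 ↦ (1,1)
  14 ↦ (2,2)
  15 ↦ (1,2)
  16 ↦ (1,4)
  17 ↦ (4,3)
  18 ↦ (4,5)
  19 ↦ (2,1)
  20 ↦ (0,0)
  21 ↦ (2,0)
  22 ↦ (3,2)
  23 ↦ (1,5)
  24 ↦ (0,4)
  25 ↦ (1,3)
  26 ↦ (1,0)
  27 ↦ (2,3)
  28 ↦ (3,4)
  29 ↦ (0,2)
distinct pairs in image: 30 / 30 needed
  → bijection onto A×B; projections well-typed.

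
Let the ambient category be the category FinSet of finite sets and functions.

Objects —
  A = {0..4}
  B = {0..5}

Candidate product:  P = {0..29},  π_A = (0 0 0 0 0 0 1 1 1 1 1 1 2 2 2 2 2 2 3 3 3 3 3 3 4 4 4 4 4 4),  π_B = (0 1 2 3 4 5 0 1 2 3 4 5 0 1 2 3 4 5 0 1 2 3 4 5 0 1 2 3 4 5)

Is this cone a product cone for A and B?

Answer: VALID PRODUCT

Work:
|A|·|B| = 5·6 = 30;  |P| = 30
Check the pairing map k ↦ (π_A(k), π_B(k)):
  0 ↦ (0,0)
  1 ↦ (0,1)
  2 ↦ (0,2)
  3 ↦ (0,3)
  4 ↦ (0,4)
  5 ↦ (0,5)
  6 ↦ (1,0)
  7 ↦ (1,1)
  8 ↦ (1,2)
  9 ↦ (1,3)
  10 ↦ (1,4)
  11 ↦ (1,5)
  12 ↦ (2,0)
  13 ↦ (2,1)
  14 ↦ (2,2)
  15 ↦ (2,3)
  16 ↦ (2,4)
  17 ↦ (2,5)
  18 ↦ (3,0)
  19 ↦ (3,1)
  20 ↦ (3,2)
  21 ↦ (3,3)
  22 ↦ (3,4)
  23 ↦ (3,5)
  24 ↦ (4,0)
  25 ↦ (4,1)
  26 ↦ (4,2)
  27 ↦ (4,3)
  28 ↦ (4,4)
  29 ↦ (4,5)
distinct pairs in image: 30 / 30 needed
  → bijection onto A×B; projections well-typed.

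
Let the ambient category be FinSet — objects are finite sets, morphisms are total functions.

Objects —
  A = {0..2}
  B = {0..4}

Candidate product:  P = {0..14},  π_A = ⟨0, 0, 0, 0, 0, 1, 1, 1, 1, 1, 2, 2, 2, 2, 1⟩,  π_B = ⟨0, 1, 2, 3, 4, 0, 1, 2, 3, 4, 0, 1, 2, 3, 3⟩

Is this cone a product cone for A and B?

Answer: NOT A VALID PRODUCT — duplicate pair at indices 8,14

Trace:
|A|·|B| = 3·5 = 15;  |P| = 15
Check the pairing map k ↦ (π_A(k), π_B(k)):
  0 -> (0,0)
  1 -> (0,1)
  2 -> (0,2)
  3 -> (0,3)
  4 -> (0,4)
  5 -> (1,0)
  6 -> (1,1)
  7 -> (1,2)
  8 -> (1,3)
  9 -> (1,4)
  10 -> (2,0)
  11 -> (2,1)
  12 -> (2,2)
  13 -> (2,3)
  14 -> (1,3)  ✗ repeats pair of k=8
distinct pairs in image: 14 / 15 needed
  → (1,3) hit at k=8 and k=14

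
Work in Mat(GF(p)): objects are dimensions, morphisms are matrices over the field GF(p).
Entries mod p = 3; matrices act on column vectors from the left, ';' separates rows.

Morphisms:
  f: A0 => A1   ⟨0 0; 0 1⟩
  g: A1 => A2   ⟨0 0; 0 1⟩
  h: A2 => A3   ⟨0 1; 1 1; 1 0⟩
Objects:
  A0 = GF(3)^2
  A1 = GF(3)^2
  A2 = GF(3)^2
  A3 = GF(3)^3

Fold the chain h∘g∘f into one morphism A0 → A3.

  e0=⟨1,0⟩ f=>⟨0,0⟩ g=>⟨0,0⟩ h=>⟨0,0,0⟩
  e1=⟨0,1⟩ f=>⟨0,1⟩ g=>⟨0,1⟩ h=>⟨1,1,0⟩
⟦path⟧: ⟨0 1; 0 1; 0 0⟩

Answer: ⟨0 1; 0 1; 0 0⟩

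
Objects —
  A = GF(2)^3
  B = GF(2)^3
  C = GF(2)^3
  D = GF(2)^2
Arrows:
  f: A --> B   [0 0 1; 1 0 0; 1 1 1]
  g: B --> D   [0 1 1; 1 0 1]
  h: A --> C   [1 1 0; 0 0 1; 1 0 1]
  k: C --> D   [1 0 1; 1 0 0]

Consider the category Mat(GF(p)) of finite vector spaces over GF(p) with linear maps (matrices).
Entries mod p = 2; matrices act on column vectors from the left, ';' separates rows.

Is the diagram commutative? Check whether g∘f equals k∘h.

Path 1 = f;g:
  e0=[1,0,0] f-->[0,1,1] g-->[0,1]
  e1=[0,1,0] f-->[0,0,1] g-->[1,1]
  e2=[0,0,1] f-->[1,0,1] g-->[1,0]
  composite₁ = [0 1 1; 1 1 0]
Path 2 = h;k:
  e0=[1,0,0] h-->[1,0,1] k-->[0,1]
  e1=[0,1,0] h-->[1,0,0] k-->[1,1]
  e2=[0,0,1] h-->[0,1,1] k-->[1,0]
  composite₂ = [0 1 1; 1 1 0]
Equal? same morphism ✓

Answer: COMMUTES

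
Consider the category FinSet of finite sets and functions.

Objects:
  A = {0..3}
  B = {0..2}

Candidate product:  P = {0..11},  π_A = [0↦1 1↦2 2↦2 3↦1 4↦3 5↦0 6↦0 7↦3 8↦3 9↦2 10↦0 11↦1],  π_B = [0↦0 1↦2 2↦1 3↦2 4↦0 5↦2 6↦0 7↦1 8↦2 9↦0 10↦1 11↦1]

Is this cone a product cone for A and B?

|A|·|B| = 4·3 = 12;  |P| = 12
Check the pairing map k ↦ (π_A(k), π_B(k)):
  0 ↦ (1,0)
  1 ↦ (2,2)
  2 ↦ (2,1)
  3 ↦ (1,2)
  4 ↦ (3,0)
  5 ↦ (0,2)
  6 ↦ (0,0)
  7 ↦ (3,1)
  8 ↦ (3,2)
  9 ↦ (2,0)
  10 ↦ (0,1)
  11 ↦ (1,1)
distinct pairs in image: 12 / 12 needed
  → bijection onto A×B; projections well-typed.

Answer: VALID PRODUCT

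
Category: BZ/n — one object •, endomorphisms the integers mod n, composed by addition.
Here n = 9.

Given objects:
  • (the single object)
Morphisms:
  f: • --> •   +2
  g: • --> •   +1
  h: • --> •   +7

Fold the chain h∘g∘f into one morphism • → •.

  0 +2≡2 +1≡3 +7≡1  (mod 9)
result: +1

Answer: +1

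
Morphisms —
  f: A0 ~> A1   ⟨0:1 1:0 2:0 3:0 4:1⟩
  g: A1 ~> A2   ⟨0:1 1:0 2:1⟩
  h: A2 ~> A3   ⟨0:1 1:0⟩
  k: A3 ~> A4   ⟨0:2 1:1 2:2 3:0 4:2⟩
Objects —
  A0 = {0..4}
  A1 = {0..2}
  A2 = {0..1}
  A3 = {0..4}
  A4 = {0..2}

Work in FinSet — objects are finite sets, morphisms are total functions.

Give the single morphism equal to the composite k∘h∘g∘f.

  0 f~>1 g~>0 h~>1 k~>1
  1 f~>0 g~>1 h~>0 k~>2
  2 f~>0 g~>1 h~>0 k~>2
  3 f~>0 g~>1 h~>0 k~>2
  4 f~>1 g~>0 h~>1 k~>1
composite: ⟨0:1 1:2 2:2 3:2 4:1⟩

Answer: ⟨0:1 1:2 2:2 3:2 4:1⟩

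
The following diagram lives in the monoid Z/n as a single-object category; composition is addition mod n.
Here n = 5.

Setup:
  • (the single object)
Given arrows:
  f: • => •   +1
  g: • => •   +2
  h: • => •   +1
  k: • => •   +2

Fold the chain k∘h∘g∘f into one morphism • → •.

Answer: +1

Derivation:
  0 +1≡1 +2≡3 +1≡4 +2≡1  (mod 5)
⟦path⟧: +1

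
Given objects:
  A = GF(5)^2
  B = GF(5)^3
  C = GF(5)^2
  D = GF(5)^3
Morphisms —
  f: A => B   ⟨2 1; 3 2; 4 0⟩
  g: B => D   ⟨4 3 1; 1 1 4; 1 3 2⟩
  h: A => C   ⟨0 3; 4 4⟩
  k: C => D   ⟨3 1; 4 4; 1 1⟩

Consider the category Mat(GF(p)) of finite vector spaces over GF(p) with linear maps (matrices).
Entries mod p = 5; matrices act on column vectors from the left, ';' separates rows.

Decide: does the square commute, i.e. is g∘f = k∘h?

Answer: DOES NOT COMMUTE

Derivation:
Path 1 = f;g:
  e0=[1,0] f=>[2,3,4] g=>[1,1,4]
  e1=[0,1] f=>[1,2,0] g=>[0,3,2]
  result₁ = ⟨1 0; 1 3; 4 2⟩
Path 2 = h;k:
  e0=[1,0] h=>[0,4] k=>[4,1,4]
  e1=[0,1] h=>[3,4] k=>[3,3,2]
  result₂ = ⟨4 3; 1 3; 4 2⟩
Equal? differ; not commutative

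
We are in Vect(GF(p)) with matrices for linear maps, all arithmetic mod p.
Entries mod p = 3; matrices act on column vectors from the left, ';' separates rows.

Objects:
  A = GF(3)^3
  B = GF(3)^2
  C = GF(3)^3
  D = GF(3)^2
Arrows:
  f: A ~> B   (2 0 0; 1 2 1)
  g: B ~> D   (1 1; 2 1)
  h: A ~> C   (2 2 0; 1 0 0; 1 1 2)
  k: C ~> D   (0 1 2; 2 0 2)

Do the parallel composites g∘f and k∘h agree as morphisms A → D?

Answer: DOES NOT COMMUTE

Derivation:
1) trace f;g:
  e0=(1,0,0) f~>(2,1) g~>(0,2)
  e1=(0,1,0) f~>(0,2) g~>(2,2)
  e2=(0,0,1) f~>(0,1) g~>(1,1)
  result₁ = (0 2 1; 2 2 1)
2) trace h;k:
  e0=(1,0,0) h~>(2,1,1) k~>(0,0)
  e1=(0,1,0) h~>(2,0,1) k~>(2,0)
  e2=(0,0,1) h~>(0,0,2) k~>(1,1)
  result₂ = (0 2 1; 0 0 1)
Equal? NO — does not commute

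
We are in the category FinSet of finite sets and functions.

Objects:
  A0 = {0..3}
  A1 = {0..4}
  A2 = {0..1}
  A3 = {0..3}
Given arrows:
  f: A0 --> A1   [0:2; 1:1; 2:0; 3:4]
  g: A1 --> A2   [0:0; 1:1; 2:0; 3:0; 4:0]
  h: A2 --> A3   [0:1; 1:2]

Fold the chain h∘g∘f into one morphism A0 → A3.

Answer: [0:1; 1:2; 2:1; 3:1]

Trace:
  0 f-->2 g-->0 h-->1
  1 f-->1 g-->1 h-->2
  2 f-->0 g-->0 h-->1
  3 f-->4 g-->0 h-->1
⟦path⟧: [0:1; 1:2; 2:1; 3:1]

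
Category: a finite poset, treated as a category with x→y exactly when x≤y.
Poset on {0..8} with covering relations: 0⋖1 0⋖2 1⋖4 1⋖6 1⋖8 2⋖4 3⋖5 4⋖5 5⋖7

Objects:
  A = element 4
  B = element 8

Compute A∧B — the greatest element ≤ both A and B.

Answer: A∧B = 1

Trace:
{x : x<=A ∧ x<=B} = {0,1}  (A=4, B=8)
  0 <= 1
  1 <= 1
glb = 1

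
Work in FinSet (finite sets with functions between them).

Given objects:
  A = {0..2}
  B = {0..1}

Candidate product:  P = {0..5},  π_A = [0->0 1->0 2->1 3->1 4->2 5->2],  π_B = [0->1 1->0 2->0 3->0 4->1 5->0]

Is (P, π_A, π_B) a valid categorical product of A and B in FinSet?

|A|·|B| = 3·2 = 6;  |P| = 6
Check the pairing map k ↦ (π_A(k), π_B(k)):
  0 -> (0,1)
  1 -> (0,0)
  2 -> (1,0)
  3 -> (1,0)  ✗ repeats pair of k=2
  4 -> (2,1)
  5 -> (2,0)
distinct pairs in image: 5 / 6 needed
  → (1,0) hit at k=2 and k=3

Answer: NOT A VALID PRODUCT — duplicate pair at indices 3,2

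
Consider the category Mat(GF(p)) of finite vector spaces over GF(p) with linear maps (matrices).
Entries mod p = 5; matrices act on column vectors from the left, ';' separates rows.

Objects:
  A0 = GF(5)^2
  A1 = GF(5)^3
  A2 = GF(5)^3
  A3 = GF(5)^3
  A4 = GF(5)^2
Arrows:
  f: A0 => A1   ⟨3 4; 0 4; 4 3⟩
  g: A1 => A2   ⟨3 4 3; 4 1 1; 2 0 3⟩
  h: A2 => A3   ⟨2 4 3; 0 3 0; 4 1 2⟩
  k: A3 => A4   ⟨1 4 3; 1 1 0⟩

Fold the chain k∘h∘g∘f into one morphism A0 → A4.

Answer: ⟨0 3; 3 1⟩

Work:
  e0=[1,0] f=>[3,0,4] g=>[1,1,3] h=>[0,3,1] k=>[0,3]
  e1=[0,1] f=>[4,4,3] g=>[2,3,2] h=>[2,4,0] k=>[3,1]
result: ⟨0 3; 3 1⟩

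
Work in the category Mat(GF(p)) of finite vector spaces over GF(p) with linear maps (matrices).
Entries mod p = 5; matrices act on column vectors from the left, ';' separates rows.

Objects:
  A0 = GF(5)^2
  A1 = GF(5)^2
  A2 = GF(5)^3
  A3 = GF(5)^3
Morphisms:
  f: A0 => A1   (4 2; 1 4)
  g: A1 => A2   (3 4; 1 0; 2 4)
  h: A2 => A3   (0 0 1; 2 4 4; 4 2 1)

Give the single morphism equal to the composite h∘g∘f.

  e0=⟨1,0⟩ f=>⟨4,1⟩ g=>⟨1,4,2⟩ h=>⟨2,1,4⟩
  e1=⟨0,1⟩ f=>⟨2,4⟩ g=>⟨2,2,0⟩ h=>⟨0,2,2⟩
⟦path⟧: (2 0; 1 2; 4 2)

Answer: (2 0; 1 2; 4 2)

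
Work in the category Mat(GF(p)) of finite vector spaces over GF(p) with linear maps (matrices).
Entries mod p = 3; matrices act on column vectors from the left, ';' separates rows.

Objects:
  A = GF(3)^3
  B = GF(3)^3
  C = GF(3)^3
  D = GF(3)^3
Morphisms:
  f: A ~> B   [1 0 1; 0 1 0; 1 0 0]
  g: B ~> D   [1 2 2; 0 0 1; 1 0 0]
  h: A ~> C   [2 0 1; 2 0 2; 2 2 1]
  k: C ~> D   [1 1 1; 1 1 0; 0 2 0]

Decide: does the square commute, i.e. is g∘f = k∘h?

Answer: COMMUTES

Trace:
Path 1 = f;g:
  e0=[1,0,0] f~>[1,0,1] g~>[0,1,1]
  e1=[0,1,0] f~>[0,1,0] g~>[2,0,0]
  e2=[0,0,1] f~>[1,0,0] g~>[1,0,1]
  composite₁ = [0 2 1; 1 0 0; 1 0 1]
Path 2 = h;k:
  e0=[1,0,0] h~>[2,2,2] k~>[0,1,1]
  e1=[0,1,0] h~>[0,0,2] k~>[2,0,0]
  e2=[0,0,1] h~>[1,2,1] k~>[1,0,1]
  composite₂ = [0 2 1; 1 0 0; 1 0 1]
Equal? equal; square commutes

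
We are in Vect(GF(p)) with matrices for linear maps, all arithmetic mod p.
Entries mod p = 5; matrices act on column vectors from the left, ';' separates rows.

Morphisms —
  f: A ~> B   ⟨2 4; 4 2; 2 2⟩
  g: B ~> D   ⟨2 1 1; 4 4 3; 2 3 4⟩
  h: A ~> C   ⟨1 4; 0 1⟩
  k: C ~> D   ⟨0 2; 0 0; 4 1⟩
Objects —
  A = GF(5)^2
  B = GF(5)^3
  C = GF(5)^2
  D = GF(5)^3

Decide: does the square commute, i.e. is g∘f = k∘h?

Along f;g (path 1):
  e0=⟨1,0⟩ f~>⟨2,4,2⟩ g~>⟨0,0,4⟩
  e1=⟨0,1⟩ f~>⟨4,2,2⟩ g~>⟨2,0,2⟩
  composite₁ = ⟨0 2; 0 0; 4 2⟩
Along h;k (path 2):
  e0=⟨1,0⟩ h~>⟨1,0⟩ k~>⟨0,0,4⟩
  e1=⟨0,1⟩ h~>⟨4,1⟩ k~>⟨2,0,2⟩
  composite₂ = ⟨0 2; 0 0; 4 2⟩
Equal? equal; square commutes

Answer: COMMUTES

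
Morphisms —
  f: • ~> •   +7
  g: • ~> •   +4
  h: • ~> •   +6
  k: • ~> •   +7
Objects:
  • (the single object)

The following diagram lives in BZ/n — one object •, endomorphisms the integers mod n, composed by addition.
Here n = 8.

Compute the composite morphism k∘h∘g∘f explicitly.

Answer: +0

Derivation:
  0 +7≡7 +4≡3 +6≡1 +7≡0  (mod 8)
composite: +0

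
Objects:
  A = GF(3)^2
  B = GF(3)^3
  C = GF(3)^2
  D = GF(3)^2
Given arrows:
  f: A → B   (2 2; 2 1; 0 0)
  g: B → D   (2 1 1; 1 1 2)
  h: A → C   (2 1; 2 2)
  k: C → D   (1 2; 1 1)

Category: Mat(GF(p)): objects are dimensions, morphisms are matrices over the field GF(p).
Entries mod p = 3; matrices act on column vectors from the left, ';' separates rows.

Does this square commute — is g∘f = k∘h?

Answer: COMMUTES

Work:
Along f;g (path 1):
  e0=⟨1,0⟩ f→⟨2,2,0⟩ g→⟨0,1⟩
  e1=⟨0,1⟩ f→⟨2,1,0⟩ g→⟨2,0⟩
  result₁ = (0 2; 1 0)
Along h;k (path 2):
  e0=⟨1,0⟩ h→⟨2,2⟩ k→⟨0,1⟩
  e1=⟨0,1⟩ h→⟨1,2⟩ k→⟨2,0⟩
  result₂ = (0 2; 1 0)
Equal? YES — commutes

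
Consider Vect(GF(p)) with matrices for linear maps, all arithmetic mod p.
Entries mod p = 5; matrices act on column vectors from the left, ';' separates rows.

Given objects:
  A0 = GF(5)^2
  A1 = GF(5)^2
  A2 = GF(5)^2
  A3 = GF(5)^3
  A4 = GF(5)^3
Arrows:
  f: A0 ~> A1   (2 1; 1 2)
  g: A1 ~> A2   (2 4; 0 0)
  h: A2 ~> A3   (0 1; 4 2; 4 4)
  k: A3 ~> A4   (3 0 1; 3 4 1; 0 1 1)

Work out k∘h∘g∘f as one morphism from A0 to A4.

Answer: (2 0; 0 0; 4 0)

Work:
  e0=⟨1,0⟩ f~>⟨2,1⟩ g~>⟨3,0⟩ h~>⟨0,2,2⟩ k~>⟨2,0,4⟩
  e1=⟨0,1⟩ f~>⟨1,2⟩ g~>⟨0,0⟩ h~>⟨0,0,0⟩ k~>⟨0,0,0⟩
⟦path⟧: (2 0; 0 0; 4 0)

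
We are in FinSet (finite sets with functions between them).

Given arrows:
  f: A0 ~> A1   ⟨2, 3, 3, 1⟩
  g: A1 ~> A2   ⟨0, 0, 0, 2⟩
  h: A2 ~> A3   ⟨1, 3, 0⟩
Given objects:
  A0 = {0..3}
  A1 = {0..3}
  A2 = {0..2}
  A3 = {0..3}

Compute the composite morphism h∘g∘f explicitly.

  0 f~>2 g~>0 h~>1
  1 f~>3 g~>2 h~>0
  2 f~>3 g~>2 h~>0
  3 f~>1 g~>0 h~>1
result: ⟨1, 0, 0, 1⟩

Answer: ⟨1, 0, 0, 1⟩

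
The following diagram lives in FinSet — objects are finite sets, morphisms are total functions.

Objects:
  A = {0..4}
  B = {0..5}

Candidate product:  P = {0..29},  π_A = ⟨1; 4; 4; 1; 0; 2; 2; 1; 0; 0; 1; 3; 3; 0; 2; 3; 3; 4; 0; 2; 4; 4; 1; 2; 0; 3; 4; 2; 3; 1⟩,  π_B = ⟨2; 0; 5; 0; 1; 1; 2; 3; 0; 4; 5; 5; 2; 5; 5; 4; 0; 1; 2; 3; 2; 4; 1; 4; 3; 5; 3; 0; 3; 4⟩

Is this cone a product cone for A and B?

|A|·|B| = 5·6 = 30;  |P| = 30
Check the pairing map k ↦ (π_A(k), π_B(k)):
  0 -> (1,2)
  1 -> (4,0)
  2 -> (4,5)
  3 -> (1,0)
  4 -> (0,1)
  5 -> (2,1)
  6 -> (2,2)
  7 -> (1,3)
  8 -> (0,0)
  9 -> (0,4)
  10 -> (1,5)
  11 -> (3,5)
  12 -> (3,2)
  13 -> (0,5)
  14 -> (2,5)
  15 -> (3,4)
  16 -> (3,0)
  17 -> (4,1)
  18 -> (0,2)
  19 -> (2,3)
  20 -> (4,2)
  21 -> (4,4)
  22 -> (1,1)
  23 -> (2,4)
  24 -> (0,3)
  25 -> (3,5)  ✗ repeats pair of k=11
  26 -> (4,3)
  27 -> (2,0)
  28 -> (3,3)
  29 -> (1,4)
distinct pairs in image: 29 / 30 needed
  → (3,5) hit at k=11 and k=25

Answer: NOT A VALID PRODUCT — duplicate pair at indices 25,11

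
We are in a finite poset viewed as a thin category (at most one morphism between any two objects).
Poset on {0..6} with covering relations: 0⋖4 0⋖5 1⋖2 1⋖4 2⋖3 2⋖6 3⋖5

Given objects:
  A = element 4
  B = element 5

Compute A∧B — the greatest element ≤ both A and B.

Lower bounds of A=4 and B=5: {0,1}
  maximal lower bounds 0 and 1 are incomparable: neither 0<=1 nor 1<=0
→ no greatest lower bound exists

Answer: NO MEET EXISTS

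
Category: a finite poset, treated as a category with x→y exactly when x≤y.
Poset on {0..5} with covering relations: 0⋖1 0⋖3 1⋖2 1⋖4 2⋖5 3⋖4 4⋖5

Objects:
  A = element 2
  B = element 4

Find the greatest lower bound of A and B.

Answer: A∧B = 1

Trace:
{x : x<=A ∧ x<=B} = {0,1}  (A=2, B=4)
  0 <= 1
  1 <= 1
glb = 1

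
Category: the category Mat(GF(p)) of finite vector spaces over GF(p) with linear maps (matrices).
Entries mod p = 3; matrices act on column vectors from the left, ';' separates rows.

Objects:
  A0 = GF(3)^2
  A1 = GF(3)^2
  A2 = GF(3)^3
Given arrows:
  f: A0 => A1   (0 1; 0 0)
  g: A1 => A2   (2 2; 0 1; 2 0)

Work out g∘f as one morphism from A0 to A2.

Answer: (0 2; 0 0; 0 2)

Derivation:
  e0=[1,0] f=>[0,0] g=>[0,0,0]
  e1=[0,1] f=>[1,0] g=>[2,0,2]
⟦path⟧: (0 2; 0 0; 0 2)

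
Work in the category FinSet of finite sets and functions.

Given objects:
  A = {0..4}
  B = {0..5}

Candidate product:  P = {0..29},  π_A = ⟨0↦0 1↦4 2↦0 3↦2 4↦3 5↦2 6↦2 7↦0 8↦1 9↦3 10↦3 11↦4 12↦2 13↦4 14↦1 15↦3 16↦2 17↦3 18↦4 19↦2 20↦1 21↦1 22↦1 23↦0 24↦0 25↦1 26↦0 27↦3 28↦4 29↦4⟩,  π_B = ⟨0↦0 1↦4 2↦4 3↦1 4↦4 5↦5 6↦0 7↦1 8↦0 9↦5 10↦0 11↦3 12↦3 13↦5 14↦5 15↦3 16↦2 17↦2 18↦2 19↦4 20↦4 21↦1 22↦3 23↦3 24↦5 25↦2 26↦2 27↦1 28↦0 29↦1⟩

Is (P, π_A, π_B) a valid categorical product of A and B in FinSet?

Answer: VALID PRODUCT

Trace:
|A|·|B| = 5·6 = 30;  |P| = 30
Check the pairing map k ↦ (π_A(k), π_B(k)):
  0 ↦ (0,0)
  1 ↦ (4,4)
  2 ↦ (0,4)
  3 ↦ (2,1)
  4 ↦ (3,4)
  5 ↦ (2,5)
  6 ↦ (2,0)
  7 ↦ (0,1)
  8 ↦ (1,0)
  9 ↦ (3,5)
  10 ↦ (3,0)
  11 ↦ (4,3)
  12 ↦ (2,3)
  13 ↦ (4,5)
  14 ↦ (1,5)
  15 ↦ (3,3)
  16 ↦ (2,2)
  17 ↦ (3,2)
  18 ↦ (4,2)
  19 ↦ (2,4)
  20 ↦ (1,4)
  21 ↦ (1,1)
  22 ↦ (1,3)
  23 ↦ (0,3)
  24 ↦ (0,5)
  25 ↦ (1,2)
  26 ↦ (0,2)
  27 ↦ (3,1)
  28 ↦ (4,0)
  29 ↦ (4,1)
distinct pairs in image: 30 / 30 needed
  → bijection onto A×B; projections well-typed.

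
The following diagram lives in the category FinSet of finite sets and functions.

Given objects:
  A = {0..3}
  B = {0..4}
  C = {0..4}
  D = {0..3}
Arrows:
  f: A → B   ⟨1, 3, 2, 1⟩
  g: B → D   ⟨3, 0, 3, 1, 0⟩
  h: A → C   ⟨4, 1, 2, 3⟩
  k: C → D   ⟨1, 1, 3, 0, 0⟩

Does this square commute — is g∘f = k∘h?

Answer: COMMUTES

Trace:
Along f;g (path 1):
  0 f→1 g→0
  1 f→3 g→1
  2 f→2 g→3
  3 f→1 g→0
  result₁ = ⟨0, 1, 3, 0⟩
Along h;k (path 2):
  0 h→4 k→0
  1 h→1 k→1
  2 h→2 k→3
  3 h→3 k→0
  result₂ = ⟨0, 1, 3, 0⟩
Equal? same morphism ✓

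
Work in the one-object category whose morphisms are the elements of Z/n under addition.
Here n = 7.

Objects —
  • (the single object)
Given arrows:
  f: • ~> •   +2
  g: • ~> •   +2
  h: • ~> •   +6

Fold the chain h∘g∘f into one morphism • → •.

Answer: +3

Work:
  0 +2≡2 +2≡4 +6≡3  (mod 7)
result: +3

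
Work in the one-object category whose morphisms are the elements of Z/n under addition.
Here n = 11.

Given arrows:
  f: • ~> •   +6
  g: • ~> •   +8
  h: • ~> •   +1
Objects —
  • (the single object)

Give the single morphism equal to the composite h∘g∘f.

Answer: +4

Work:
  0 +6≡6 +8≡3 +1≡4  (mod 11)
⟦path⟧: +4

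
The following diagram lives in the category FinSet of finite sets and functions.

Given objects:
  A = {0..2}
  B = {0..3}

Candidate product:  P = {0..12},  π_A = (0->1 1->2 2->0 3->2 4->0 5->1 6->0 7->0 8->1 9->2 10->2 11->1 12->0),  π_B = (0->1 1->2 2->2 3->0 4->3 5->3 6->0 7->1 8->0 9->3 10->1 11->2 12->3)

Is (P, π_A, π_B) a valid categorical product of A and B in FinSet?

Answer: NOT A VALID PRODUCT — |P|=13 ≠ |A|·|B|=12

Derivation:
|A|·|B| = 3·4 = 12;  |P| = 13
  → cardinalities differ; no bijection possible.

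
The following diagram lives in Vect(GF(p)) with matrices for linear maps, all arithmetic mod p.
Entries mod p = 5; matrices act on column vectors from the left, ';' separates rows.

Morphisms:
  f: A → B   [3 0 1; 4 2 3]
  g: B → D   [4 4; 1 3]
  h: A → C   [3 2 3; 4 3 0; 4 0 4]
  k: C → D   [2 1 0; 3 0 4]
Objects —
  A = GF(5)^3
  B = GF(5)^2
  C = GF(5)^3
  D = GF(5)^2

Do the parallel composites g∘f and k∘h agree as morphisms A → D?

Answer: DOES NOT COMMUTE

Trace:
Along f;g (path 1):
  e0=[1,0,0] f→[3,4] g→[3,0]
  e1=[0,1,0] f→[0,2] g→[3,1]
  e2=[0,0,1] f→[1,3] g→[1,0]
  composite₁ = [3 3 1; 0 1 0]
Along h;k (path 2):
  e0=[1,0,0] h→[3,4,4] k→[0,0]
  e1=[0,1,0] h→[2,3,0] k→[2,1]
  e2=[0,0,1] h→[3,0,4] k→[1,0]
  composite₂ = [0 2 1; 0 1 0]
Equal? NO — does not commute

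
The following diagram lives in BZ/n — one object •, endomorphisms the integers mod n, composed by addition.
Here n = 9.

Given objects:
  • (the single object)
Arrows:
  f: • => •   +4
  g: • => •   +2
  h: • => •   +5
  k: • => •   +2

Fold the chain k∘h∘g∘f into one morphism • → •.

Answer: +4

Derivation:
  0 +4≡4 +2≡6 +5≡2 +2≡4  (mod 9)
⟦path⟧: +4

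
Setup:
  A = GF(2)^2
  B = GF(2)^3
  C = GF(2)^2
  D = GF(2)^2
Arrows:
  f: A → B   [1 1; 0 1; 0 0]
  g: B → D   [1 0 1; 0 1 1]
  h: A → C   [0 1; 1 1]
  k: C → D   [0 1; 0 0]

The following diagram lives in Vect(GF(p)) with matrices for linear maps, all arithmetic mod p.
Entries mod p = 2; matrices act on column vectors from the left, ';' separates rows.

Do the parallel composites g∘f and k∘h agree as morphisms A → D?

Path 1 = f;g:
  e0=⟨1,0⟩ f→⟨1,0,0⟩ g→⟨1,0⟩
  e1=⟨0,1⟩ f→⟨1,1,0⟩ g→⟨1,1⟩
  ⟦path⟧₁ = [1 1; 0 1]
Path 2 = h;k:
  e0=⟨1,0⟩ h→⟨0,1⟩ k→⟨1,0⟩
  e1=⟨0,1⟩ h→⟨1,1⟩ k→⟨1,0⟩
  ⟦path⟧₂ = [1 1; 0 0]
Equal? NO — does not commute

Answer: DOES NOT COMMUTE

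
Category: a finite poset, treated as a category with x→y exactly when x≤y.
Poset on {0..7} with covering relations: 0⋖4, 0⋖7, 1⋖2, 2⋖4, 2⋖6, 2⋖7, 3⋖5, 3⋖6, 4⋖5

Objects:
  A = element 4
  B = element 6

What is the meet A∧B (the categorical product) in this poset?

Lower bounds of A=4 and B=6: {1,2}
  1 ≤ 2
  2 ≤ 2
glb = 2

Answer: A∧B = 2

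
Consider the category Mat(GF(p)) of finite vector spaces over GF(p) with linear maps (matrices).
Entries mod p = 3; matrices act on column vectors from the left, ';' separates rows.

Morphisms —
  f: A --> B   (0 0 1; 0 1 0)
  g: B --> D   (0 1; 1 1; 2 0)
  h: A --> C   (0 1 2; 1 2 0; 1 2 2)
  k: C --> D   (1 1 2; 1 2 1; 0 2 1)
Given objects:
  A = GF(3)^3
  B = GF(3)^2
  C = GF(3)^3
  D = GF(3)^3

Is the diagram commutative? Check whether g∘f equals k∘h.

Answer: COMMUTES

Work:
Path 1 = f;g:
  e0=⟨1,0,0⟩ f-->⟨0,0⟩ g-->⟨0,0,0⟩
  e1=⟨0,1,0⟩ f-->⟨0,1⟩ g-->⟨1,1,0⟩
  e2=⟨0,0,1⟩ f-->⟨1,0⟩ g-->⟨0,1,2⟩
  composite₁ = (0 1 0; 0 1 1; 0 0 2)
Path 2 = h;k:
  e0=⟨1,0,0⟩ h-->⟨0,1,1⟩ k-->⟨0,0,0⟩
  e1=⟨0,1,0⟩ h-->⟨1,2,2⟩ k-->⟨1,1,0⟩
  e2=⟨0,0,1⟩ h-->⟨2,0,2⟩ k-->⟨0,1,2⟩
  composite₂ = (0 1 0; 0 1 1; 0 0 2)
Equal? same morphism ✓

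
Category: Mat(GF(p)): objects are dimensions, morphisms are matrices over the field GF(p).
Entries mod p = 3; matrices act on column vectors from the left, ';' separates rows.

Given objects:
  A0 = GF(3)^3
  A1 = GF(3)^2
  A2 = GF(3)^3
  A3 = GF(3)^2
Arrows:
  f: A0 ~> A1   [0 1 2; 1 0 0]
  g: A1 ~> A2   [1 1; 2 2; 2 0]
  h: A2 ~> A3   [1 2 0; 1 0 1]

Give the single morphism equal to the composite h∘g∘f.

Answer: [2 2 1; 1 0 0]

Work:
  e0=[1,0,0] f~>[0,1] g~>[1,2,0] h~>[2,1]
  e1=[0,1,0] f~>[1,0] g~>[1,2,2] h~>[2,0]
  e2=[0,0,1] f~>[2,0] g~>[2,1,1] h~>[1,0]
composite: [2 2 1; 1 0 0]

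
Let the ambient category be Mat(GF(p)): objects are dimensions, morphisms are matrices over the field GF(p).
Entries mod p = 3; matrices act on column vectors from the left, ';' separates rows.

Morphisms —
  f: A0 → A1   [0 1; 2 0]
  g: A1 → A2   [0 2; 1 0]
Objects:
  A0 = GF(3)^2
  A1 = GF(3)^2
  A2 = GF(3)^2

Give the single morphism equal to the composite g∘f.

Answer: [1 0; 0 1]

Trace:
  e0=⟨1,0⟩ f→⟨0,2⟩ g→⟨1,0⟩
  e1=⟨0,1⟩ f→⟨1,0⟩ g→⟨0,1⟩
result: [1 0; 0 1]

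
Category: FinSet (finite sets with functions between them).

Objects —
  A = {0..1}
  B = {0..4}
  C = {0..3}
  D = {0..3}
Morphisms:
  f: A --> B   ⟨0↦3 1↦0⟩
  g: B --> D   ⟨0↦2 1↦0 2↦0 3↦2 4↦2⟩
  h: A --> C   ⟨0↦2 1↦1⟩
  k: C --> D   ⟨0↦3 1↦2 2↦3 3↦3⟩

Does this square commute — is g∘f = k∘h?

Answer: DOES NOT COMMUTE

Work:
Along f;g (path 1):
  0 f-->3 g-->2
  1 f-->0 g-->2
  result₁ = ⟨0↦2 1↦2⟩
Along h;k (path 2):
  0 h-->2 k-->3
  1 h-->1 k-->2
  result₂ = ⟨0↦3 1↦2⟩
Equal? distinct morphisms ✗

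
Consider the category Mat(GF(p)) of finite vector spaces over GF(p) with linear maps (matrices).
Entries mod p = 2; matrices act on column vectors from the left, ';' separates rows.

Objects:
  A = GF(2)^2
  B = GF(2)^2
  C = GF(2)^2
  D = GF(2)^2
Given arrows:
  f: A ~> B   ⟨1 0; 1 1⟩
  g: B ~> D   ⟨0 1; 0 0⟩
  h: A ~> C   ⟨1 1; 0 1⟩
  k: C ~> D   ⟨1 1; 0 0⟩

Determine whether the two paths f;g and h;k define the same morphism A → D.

Answer: DOES NOT COMMUTE

Trace:
Path 1 = f;g:
  e0=(1,0) f~>(1,1) g~>(1,0)
  e1=(0,1) f~>(0,1) g~>(1,0)
  result₁ = ⟨1 1; 0 0⟩
Path 2 = h;k:
  e0=(1,0) h~>(1,0) k~>(1,0)
  e1=(0,1) h~>(1,1) k~>(0,0)
  result₂ = ⟨1 0; 0 0⟩
Equal? NO — does not commute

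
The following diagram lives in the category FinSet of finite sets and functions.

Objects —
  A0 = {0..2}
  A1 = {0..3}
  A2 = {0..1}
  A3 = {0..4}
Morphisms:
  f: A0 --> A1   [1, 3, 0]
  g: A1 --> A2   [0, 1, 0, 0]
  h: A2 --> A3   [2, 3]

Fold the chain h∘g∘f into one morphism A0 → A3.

Answer: [3, 2, 2]

Work:
  0 f-->1 g-->1 h-->3
  1 f-->3 g-->0 h-->2
  2 f-->0 g-->0 h-->2
result: [3, 2, 2]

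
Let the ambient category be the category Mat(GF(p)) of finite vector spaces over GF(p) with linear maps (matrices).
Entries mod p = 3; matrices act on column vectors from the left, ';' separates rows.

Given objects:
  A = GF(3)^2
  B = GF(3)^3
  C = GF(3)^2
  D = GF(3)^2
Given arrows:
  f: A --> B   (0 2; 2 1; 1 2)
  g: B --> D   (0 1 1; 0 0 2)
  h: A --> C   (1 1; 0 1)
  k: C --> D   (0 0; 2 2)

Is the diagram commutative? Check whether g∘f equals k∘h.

1) trace f;g:
  e0=⟨1,0⟩ f-->⟨0,2,1⟩ g-->⟨0,2⟩
  e1=⟨0,1⟩ f-->⟨2,1,2⟩ g-->⟨0,1⟩
  composite₁ = (0 0; 2 1)
2) trace h;k:
  e0=⟨1,0⟩ h-->⟨1,0⟩ k-->⟨0,2⟩
  e1=⟨0,1⟩ h-->⟨1,1⟩ k-->⟨0,1⟩
  composite₂ = (0 0; 2 1)
Equal? YES — commutes

Answer: COMMUTES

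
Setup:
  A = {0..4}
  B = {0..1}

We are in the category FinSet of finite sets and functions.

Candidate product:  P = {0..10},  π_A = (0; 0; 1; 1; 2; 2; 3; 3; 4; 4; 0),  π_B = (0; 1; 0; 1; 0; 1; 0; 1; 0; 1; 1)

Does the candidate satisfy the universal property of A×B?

|A|·|B| = 5·2 = 10;  |P| = 11
  → cardinalities differ; no bijection possible.

Answer: NOT A VALID PRODUCT — |P|=11 ≠ |A|·|B|=10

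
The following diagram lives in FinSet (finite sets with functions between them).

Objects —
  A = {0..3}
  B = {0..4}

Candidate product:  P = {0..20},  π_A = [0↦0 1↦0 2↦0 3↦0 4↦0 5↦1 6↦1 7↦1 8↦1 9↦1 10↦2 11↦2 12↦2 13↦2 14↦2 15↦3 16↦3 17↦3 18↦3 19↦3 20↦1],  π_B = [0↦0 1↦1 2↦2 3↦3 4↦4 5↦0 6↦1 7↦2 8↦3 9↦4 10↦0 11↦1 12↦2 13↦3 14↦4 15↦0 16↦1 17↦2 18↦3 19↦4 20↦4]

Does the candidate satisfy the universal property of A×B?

Answer: NOT A VALID PRODUCT — |P|=21 ≠ |A|·|B|=20

Trace:
|A|·|B| = 4·5 = 20;  |P| = 21
  → cardinalities differ; no bijection possible.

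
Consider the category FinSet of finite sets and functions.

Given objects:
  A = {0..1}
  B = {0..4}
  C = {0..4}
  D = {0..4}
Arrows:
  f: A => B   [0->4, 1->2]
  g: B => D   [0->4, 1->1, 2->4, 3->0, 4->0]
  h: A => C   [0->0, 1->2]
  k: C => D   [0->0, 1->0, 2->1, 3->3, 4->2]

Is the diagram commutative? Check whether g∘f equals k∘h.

Path 1 = f;g:
  0 f=>4 g=>0
  1 f=>2 g=>4
  result₁ = [0->0, 1->4]
Path 2 = h;k:
  0 h=>0 k=>0
  1 h=>2 k=>1
  result₂ = [0->0, 1->1]
Equal? differ; not commutative

Answer: DOES NOT COMMUTE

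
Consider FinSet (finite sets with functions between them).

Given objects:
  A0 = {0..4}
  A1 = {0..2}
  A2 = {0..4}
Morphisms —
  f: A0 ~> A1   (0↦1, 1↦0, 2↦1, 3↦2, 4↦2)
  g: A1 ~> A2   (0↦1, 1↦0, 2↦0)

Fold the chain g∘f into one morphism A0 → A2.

  0 f~>1 g~>0
  1 f~>0 g~>1
  2 f~>1 g~>0
  3 f~>2 g~>0
  4 f~>2 g~>0
⟦path⟧: (0↦0, 1↦1, 2↦0, 3↦0, 4↦0)

Answer: (0↦0, 1↦1, 2↦0, 3↦0, 4↦0)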